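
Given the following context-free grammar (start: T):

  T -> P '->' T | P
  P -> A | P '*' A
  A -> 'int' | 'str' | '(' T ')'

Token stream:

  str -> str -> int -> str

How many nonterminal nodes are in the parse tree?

12

[T [P [A str]] -> [T [P [A str]] -> [T [P [A int]] -> [T [P [A str]]]]]]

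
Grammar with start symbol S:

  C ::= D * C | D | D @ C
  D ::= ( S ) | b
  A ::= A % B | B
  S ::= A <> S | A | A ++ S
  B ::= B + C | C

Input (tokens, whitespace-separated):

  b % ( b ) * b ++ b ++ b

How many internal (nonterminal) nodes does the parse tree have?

26

[S [A [A [B [C [D b]]]] % [B [C [D ( [S [A [B [C [D b]]]]] )] * [C [D b]]]]] ++ [S [A [B [C [D b]]]] ++ [S [A [B [C [D b]]]]]]]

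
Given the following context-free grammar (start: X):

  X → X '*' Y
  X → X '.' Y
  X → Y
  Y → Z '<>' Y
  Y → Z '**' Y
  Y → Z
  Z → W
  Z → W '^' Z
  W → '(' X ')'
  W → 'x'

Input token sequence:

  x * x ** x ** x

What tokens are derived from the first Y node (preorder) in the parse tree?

[X [X [Y [Z [W x]]]] * [Y [Z [W x]] ** [Y [Z [W x]] ** [Y [Z [W x]]]]]]

x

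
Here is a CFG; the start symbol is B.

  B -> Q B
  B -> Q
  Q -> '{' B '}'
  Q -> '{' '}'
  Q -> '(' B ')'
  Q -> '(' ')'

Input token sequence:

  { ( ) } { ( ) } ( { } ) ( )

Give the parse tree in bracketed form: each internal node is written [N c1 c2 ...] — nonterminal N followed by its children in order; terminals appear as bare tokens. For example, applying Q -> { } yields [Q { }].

[B [Q { [B [Q ( )]] }] [B [Q { [B [Q ( )]] }] [B [Q ( [B [Q { }]] )] [B [Q ( )]]]]]

B
Q B
{ B } B
{ Q } B
{ ( ) } B
{ ( ) } Q B
{ ( ) } { B } B
{ ( ) } { Q } B
{ ( ) } { ( ) } B
{ ( ) } { ( ) } Q B
{ ( ) } { ( ) } ( B ) B
{ ( ) } { ( ) } ( Q ) B
{ ( ) } { ( ) } ( { } ) B
{ ( ) } { ( ) } ( { } ) Q
{ ( ) } { ( ) } ( { } ) ( )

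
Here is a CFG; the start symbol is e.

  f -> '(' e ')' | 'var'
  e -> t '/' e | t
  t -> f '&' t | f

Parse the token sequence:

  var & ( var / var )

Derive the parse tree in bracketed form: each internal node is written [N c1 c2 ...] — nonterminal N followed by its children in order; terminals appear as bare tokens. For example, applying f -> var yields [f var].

e
t
f & t
var & t
var & f
var & ( e )
var & ( t / e )
var & ( f / e )
var & ( var / e )
var & ( var / t )
var & ( var / f )
var & ( var / var )

[e [t [f var] & [t [f ( [e [t [f var]] / [e [t [f var]]]] )]]]]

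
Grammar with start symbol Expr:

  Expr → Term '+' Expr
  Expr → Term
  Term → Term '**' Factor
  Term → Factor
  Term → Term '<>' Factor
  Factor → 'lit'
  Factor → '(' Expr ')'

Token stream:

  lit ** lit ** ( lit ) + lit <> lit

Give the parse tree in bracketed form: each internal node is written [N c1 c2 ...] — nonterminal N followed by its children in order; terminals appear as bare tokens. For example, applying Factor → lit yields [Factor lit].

Expr
Term + Expr
Term ** Factor + Expr
Term ** Factor ** Factor + Expr
Factor ** Factor ** Factor + Expr
lit ** Factor ** Factor + Expr
lit ** lit ** Factor + Expr
lit ** lit ** ( Expr ) + Expr
lit ** lit ** ( Term ) + Expr
lit ** lit ** ( Factor ) + Expr
lit ** lit ** ( lit ) + Expr
lit ** lit ** ( lit ) + Term
lit ** lit ** ( lit ) + Term <> Factor
lit ** lit ** ( lit ) + Factor <> Factor
lit ** lit ** ( lit ) + lit <> Factor
lit ** lit ** ( lit ) + lit <> lit

[Expr [Term [Term [Term [Factor lit]] ** [Factor lit]] ** [Factor ( [Expr [Term [Factor lit]]] )]] + [Expr [Term [Term [Factor lit]] <> [Factor lit]]]]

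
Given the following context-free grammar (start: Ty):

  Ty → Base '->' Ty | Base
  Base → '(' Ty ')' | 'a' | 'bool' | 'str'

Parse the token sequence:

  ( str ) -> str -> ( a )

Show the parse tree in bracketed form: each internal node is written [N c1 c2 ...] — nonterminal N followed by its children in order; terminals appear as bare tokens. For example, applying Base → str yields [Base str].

Ty
Base -> Ty
( Ty ) -> Ty
( Base ) -> Ty
( str ) -> Ty
( str ) -> Base -> Ty
( str ) -> str -> Ty
( str ) -> str -> Base
( str ) -> str -> ( Ty )
( str ) -> str -> ( Base )
( str ) -> str -> ( a )

[Ty [Base ( [Ty [Base str]] )] -> [Ty [Base str] -> [Ty [Base ( [Ty [Base a]] )]]]]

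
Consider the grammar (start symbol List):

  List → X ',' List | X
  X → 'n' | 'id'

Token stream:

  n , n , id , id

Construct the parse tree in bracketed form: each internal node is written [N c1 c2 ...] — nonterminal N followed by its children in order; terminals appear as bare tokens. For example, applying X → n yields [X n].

[List [X n] , [List [X n] , [List [X id] , [List [X id]]]]]

List
X , List
n , List
n , X , List
n , n , List
n , n , X , List
n , n , id , List
n , n , id , X
n , n , id , id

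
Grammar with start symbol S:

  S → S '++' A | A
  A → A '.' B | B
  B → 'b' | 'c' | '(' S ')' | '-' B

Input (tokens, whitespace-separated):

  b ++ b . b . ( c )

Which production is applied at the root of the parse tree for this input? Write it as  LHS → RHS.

[S [S [A [B b]]] ++ [A [A [A [B b]] . [B b]] . [B ( [S [A [B c]]] )]]]

S → S '++' A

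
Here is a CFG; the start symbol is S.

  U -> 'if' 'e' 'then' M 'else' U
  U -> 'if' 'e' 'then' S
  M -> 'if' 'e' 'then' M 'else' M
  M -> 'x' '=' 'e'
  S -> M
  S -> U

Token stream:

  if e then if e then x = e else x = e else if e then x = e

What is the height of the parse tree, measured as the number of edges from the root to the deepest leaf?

[S [U if e then [M if e then [M x = e] else [M x = e]] else [U if e then [S [M x = e]]]]]

5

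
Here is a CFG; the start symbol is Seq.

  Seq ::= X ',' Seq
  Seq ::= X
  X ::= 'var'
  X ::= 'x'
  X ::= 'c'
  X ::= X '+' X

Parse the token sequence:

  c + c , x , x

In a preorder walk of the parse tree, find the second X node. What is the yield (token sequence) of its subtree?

c

[Seq [X [X c] + [X c]] , [Seq [X x] , [Seq [X x]]]]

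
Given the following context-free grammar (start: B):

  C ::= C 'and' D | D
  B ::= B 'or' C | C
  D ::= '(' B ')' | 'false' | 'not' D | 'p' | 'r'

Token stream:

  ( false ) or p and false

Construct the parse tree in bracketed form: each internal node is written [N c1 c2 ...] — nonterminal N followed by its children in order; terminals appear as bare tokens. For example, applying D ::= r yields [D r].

B
B or C
C or C
D or C
( B ) or C
( C ) or C
( D ) or C
( false ) or C
( false ) or C and D
( false ) or D and D
( false ) or p and D
( false ) or p and false

[B [B [C [D ( [B [C [D false]]] )]]] or [C [C [D p]] and [D false]]]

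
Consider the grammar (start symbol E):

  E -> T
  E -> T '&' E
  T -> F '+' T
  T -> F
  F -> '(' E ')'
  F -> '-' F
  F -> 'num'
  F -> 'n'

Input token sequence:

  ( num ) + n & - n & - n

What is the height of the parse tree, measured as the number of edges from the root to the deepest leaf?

6

[E [T [F ( [E [T [F num]]] )] + [T [F n]]] & [E [T [F - [F n]]] & [E [T [F - [F n]]]]]]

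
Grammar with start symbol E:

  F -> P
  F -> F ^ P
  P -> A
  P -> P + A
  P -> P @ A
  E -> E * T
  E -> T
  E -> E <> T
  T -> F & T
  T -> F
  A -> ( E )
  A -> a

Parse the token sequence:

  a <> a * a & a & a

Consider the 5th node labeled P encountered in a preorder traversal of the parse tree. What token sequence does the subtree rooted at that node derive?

a

[E [E [E [T [F [P [A a]]]]] <> [T [F [P [A a]]]]] * [T [F [P [A a]]] & [T [F [P [A a]]] & [T [F [P [A a]]]]]]]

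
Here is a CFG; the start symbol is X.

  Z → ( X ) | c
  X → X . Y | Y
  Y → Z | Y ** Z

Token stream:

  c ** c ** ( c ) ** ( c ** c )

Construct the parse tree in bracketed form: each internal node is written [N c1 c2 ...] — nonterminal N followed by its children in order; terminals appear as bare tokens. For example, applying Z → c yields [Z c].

X
Y
Y ** Z
Y ** Z ** Z
Y ** Z ** Z ** Z
Z ** Z ** Z ** Z
c ** Z ** Z ** Z
c ** c ** Z ** Z
c ** c ** ( X ) ** Z
c ** c ** ( Y ) ** Z
c ** c ** ( Z ) ** Z
c ** c ** ( c ) ** Z
c ** c ** ( c ) ** ( X )
c ** c ** ( c ) ** ( Y )
c ** c ** ( c ) ** ( Y ** Z )
c ** c ** ( c ) ** ( Z ** Z )
c ** c ** ( c ) ** ( c ** Z )
c ** c ** ( c ) ** ( c ** c )

[X [Y [Y [Y [Y [Z c]] ** [Z c]] ** [Z ( [X [Y [Z c]]] )]] ** [Z ( [X [Y [Y [Z c]] ** [Z c]]] )]]]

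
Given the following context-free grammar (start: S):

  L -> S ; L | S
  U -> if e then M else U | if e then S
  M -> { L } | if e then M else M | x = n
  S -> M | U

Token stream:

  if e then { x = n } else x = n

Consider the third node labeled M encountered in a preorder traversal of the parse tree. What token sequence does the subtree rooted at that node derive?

[S [M if e then [M { [L [S [M x = n]]] }] else [M x = n]]]

x = n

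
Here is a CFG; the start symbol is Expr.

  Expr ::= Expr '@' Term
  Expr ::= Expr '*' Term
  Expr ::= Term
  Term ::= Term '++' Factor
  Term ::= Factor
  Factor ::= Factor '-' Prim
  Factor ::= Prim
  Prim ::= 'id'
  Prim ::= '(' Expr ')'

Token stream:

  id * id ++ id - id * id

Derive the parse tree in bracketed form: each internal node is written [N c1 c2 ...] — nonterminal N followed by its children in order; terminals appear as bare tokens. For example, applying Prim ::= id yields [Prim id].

[Expr [Expr [Expr [Term [Factor [Prim id]]]] * [Term [Term [Factor [Prim id]]] ++ [Factor [Factor [Prim id]] - [Prim id]]]] * [Term [Factor [Prim id]]]]

Expr
Expr * Term
Expr * Term * Term
Term * Term * Term
Factor * Term * Term
Prim * Term * Term
id * Term * Term
id * Term ++ Factor * Term
id * Factor ++ Factor * Term
id * Prim ++ Factor * Term
id * id ++ Factor * Term
id * id ++ Factor - Prim * Term
id * id ++ Prim - Prim * Term
id * id ++ id - Prim * Term
id * id ++ id - id * Term
id * id ++ id - id * Factor
id * id ++ id - id * Prim
id * id ++ id - id * id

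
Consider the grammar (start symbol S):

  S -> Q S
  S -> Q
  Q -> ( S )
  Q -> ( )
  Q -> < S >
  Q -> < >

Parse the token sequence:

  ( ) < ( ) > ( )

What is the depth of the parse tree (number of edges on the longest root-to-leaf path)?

5

[S [Q ( )] [S [Q < [S [Q ( )]] >] [S [Q ( )]]]]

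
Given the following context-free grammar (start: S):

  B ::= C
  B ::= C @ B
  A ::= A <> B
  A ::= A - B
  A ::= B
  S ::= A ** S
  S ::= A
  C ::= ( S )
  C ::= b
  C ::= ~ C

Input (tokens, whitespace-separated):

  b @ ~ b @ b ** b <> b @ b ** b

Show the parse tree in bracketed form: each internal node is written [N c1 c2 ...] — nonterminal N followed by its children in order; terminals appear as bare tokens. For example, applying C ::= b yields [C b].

[S [A [B [C b] @ [B [C ~ [C b]] @ [B [C b]]]]] ** [S [A [A [B [C b]]] <> [B [C b] @ [B [C b]]]] ** [S [A [B [C b]]]]]]

S
A ** S
B ** S
C @ B ** S
b @ B ** S
b @ C @ B ** S
b @ ~ C @ B ** S
b @ ~ b @ B ** S
b @ ~ b @ C ** S
b @ ~ b @ b ** S
b @ ~ b @ b ** A ** S
b @ ~ b @ b ** A <> B ** S
b @ ~ b @ b ** B <> B ** S
b @ ~ b @ b ** C <> B ** S
b @ ~ b @ b ** b <> B ** S
b @ ~ b @ b ** b <> C @ B ** S
b @ ~ b @ b ** b <> b @ B ** S
b @ ~ b @ b ** b <> b @ C ** S
b @ ~ b @ b ** b <> b @ b ** S
b @ ~ b @ b ** b <> b @ b ** A
b @ ~ b @ b ** b <> b @ b ** B
b @ ~ b @ b ** b <> b @ b ** C
b @ ~ b @ b ** b <> b @ b ** b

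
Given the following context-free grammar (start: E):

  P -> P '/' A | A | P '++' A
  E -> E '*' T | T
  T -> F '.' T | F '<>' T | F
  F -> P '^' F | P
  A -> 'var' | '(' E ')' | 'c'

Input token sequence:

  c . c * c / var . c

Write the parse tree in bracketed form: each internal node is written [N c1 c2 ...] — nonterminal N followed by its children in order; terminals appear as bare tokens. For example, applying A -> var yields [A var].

[E [E [T [F [P [A c]]] . [T [F [P [A c]]]]]] * [T [F [P [P [A c]] / [A var]]] . [T [F [P [A c]]]]]]

E
E * T
T * T
F . T * T
P . T * T
A . T * T
c . T * T
c . F * T
c . P * T
c . A * T
c . c * T
c . c * F . T
c . c * P . T
c . c * P / A . T
c . c * A / A . T
c . c * c / A . T
c . c * c / var . T
c . c * c / var . F
c . c * c / var . P
c . c * c / var . A
c . c * c / var . c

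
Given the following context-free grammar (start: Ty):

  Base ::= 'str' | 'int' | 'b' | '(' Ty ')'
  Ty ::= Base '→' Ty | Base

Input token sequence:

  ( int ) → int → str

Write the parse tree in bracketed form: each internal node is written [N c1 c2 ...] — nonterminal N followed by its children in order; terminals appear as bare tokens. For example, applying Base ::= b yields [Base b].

[Ty [Base ( [Ty [Base int]] )] → [Ty [Base int] → [Ty [Base str]]]]

Ty
Base → Ty
( Ty ) → Ty
( Base ) → Ty
( int ) → Ty
( int ) → Base → Ty
( int ) → int → Ty
( int ) → int → Base
( int ) → int → str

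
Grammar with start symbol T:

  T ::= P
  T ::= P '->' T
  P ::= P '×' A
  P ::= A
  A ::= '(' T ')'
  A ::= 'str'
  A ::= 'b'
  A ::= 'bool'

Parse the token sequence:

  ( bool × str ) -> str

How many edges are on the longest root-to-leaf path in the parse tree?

7

[T [P [A ( [T [P [P [A bool]] × [A str]]] )]] -> [T [P [A str]]]]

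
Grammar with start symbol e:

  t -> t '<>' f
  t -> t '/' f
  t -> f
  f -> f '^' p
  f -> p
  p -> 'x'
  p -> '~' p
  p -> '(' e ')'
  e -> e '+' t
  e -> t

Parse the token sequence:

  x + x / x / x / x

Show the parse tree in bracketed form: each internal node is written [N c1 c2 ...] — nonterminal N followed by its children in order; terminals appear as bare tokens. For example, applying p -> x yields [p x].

[e [e [t [f [p x]]]] + [t [t [t [t [f [p x]]] / [f [p x]]] / [f [p x]]] / [f [p x]]]]

e
e + t
t + t
f + t
p + t
x + t
x + t / f
x + t / f / f
x + t / f / f / f
x + f / f / f / f
x + p / f / f / f
x + x / f / f / f
x + x / p / f / f
x + x / x / f / f
x + x / x / p / f
x + x / x / x / f
x + x / x / x / p
x + x / x / x / x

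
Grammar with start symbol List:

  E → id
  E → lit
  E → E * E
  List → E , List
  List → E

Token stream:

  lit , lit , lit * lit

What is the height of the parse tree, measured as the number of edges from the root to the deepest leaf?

5

[List [E lit] , [List [E lit] , [List [E [E lit] * [E lit]]]]]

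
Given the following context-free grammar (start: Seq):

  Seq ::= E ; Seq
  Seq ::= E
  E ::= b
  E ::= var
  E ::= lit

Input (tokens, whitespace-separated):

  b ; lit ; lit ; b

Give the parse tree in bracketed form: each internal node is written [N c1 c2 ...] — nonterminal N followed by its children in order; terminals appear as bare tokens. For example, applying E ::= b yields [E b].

[Seq [E b] ; [Seq [E lit] ; [Seq [E lit] ; [Seq [E b]]]]]

Seq
E ; Seq
b ; Seq
b ; E ; Seq
b ; lit ; Seq
b ; lit ; E ; Seq
b ; lit ; lit ; Seq
b ; lit ; lit ; E
b ; lit ; lit ; b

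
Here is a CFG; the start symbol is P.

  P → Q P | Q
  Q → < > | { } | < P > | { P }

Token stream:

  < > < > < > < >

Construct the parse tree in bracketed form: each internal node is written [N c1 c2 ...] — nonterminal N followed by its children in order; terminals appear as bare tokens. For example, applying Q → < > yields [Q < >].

P
Q P
< > P
< > Q P
< > < > P
< > < > Q P
< > < > < > P
< > < > < > Q
< > < > < > < >

[P [Q < >] [P [Q < >] [P [Q < >] [P [Q < >]]]]]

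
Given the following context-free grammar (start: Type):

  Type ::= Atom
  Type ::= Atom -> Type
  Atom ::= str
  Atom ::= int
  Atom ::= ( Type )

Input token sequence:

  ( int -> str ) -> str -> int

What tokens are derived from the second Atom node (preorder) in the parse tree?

int

[Type [Atom ( [Type [Atom int] -> [Type [Atom str]]] )] -> [Type [Atom str] -> [Type [Atom int]]]]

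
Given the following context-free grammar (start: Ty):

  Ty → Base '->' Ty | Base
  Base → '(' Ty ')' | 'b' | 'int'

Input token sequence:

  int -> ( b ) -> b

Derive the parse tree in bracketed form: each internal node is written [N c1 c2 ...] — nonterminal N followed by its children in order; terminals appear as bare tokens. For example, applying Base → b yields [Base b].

[Ty [Base int] -> [Ty [Base ( [Ty [Base b]] )] -> [Ty [Base b]]]]

Ty
Base -> Ty
int -> Ty
int -> Base -> Ty
int -> ( Ty ) -> Ty
int -> ( Base ) -> Ty
int -> ( b ) -> Ty
int -> ( b ) -> Base
int -> ( b ) -> b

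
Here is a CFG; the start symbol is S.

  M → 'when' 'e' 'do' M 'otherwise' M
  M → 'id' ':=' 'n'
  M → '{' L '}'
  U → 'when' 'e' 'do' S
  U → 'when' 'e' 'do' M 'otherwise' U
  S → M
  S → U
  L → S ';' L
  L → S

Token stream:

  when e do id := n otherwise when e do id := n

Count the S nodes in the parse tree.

[S [U when e do [M id := n] otherwise [U when e do [S [M id := n]]]]]

2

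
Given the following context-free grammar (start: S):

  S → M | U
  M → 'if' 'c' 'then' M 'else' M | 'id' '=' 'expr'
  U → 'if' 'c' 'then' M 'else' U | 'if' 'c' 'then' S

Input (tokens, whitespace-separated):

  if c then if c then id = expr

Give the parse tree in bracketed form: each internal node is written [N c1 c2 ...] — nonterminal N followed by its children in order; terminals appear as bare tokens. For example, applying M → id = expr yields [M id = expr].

[S [U if c then [S [U if c then [S [M id = expr]]]]]]

S
U
if c then S
if c then U
if c then if c then S
if c then if c then M
if c then if c then id = expr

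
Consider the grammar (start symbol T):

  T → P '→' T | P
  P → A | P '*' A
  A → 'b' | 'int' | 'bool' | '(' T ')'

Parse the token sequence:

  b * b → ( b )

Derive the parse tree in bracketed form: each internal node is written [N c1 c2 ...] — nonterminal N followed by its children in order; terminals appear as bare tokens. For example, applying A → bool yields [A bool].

T
P → T
P * A → T
A * A → T
b * A → T
b * b → T
b * b → P
b * b → A
b * b → ( T )
b * b → ( P )
b * b → ( A )
b * b → ( b )

[T [P [P [A b]] * [A b]] → [T [P [A ( [T [P [A b]]] )]]]]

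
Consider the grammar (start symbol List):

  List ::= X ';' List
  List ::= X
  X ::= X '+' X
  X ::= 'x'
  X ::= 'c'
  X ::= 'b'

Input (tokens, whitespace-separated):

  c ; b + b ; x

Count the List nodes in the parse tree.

3

[List [X c] ; [List [X [X b] + [X b]] ; [List [X x]]]]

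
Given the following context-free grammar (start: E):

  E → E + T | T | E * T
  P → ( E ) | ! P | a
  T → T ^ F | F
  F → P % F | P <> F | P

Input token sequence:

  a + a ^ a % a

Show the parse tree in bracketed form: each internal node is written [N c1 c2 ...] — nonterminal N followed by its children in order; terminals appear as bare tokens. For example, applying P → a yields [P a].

[E [E [T [F [P a]]]] + [T [T [F [P a]]] ^ [F [P a] % [F [P a]]]]]

E
E + T
T + T
F + T
P + T
a + T
a + T ^ F
a + F ^ F
a + P ^ F
a + a ^ F
a + a ^ P % F
a + a ^ a % F
a + a ^ a % P
a + a ^ a % a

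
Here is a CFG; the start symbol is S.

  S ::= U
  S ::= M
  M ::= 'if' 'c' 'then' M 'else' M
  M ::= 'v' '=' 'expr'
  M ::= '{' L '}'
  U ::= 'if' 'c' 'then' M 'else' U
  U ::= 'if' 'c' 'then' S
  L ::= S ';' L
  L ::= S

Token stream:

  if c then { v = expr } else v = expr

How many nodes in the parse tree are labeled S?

[S [M if c then [M { [L [S [M v = expr]]] }] else [M v = expr]]]

2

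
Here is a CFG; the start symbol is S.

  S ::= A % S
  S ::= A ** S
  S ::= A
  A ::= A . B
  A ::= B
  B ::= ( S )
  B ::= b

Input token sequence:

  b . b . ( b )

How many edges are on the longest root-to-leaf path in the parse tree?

6

[S [A [A [A [B b]] . [B b]] . [B ( [S [A [B b]]] )]]]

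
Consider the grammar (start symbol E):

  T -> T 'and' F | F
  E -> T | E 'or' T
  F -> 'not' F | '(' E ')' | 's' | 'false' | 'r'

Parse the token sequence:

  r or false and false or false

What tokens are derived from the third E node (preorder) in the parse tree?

r

[E [E [E [T [F r]]] or [T [T [F false]] and [F false]]] or [T [F false]]]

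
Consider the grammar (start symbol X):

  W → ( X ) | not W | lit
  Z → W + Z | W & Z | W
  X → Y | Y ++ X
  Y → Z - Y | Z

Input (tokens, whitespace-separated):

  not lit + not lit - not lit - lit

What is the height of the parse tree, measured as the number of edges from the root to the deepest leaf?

[X [Y [Z [W not [W lit]] + [Z [W not [W lit]]]] - [Y [Z [W not [W lit]]] - [Y [Z [W lit]]]]]]

6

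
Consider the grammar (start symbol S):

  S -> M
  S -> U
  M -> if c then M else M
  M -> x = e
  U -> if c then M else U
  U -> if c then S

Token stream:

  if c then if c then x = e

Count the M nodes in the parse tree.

1

[S [U if c then [S [U if c then [S [M x = e]]]]]]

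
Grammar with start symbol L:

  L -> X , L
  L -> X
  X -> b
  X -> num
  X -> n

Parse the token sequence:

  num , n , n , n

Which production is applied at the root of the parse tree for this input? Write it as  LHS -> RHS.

L -> X , L

[L [X num] , [L [X n] , [L [X n] , [L [X n]]]]]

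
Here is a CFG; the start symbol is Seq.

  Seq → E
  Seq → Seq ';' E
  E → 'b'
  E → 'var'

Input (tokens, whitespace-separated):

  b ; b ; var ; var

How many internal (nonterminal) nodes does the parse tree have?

[Seq [Seq [Seq [Seq [E b]] ; [E b]] ; [E var]] ; [E var]]

8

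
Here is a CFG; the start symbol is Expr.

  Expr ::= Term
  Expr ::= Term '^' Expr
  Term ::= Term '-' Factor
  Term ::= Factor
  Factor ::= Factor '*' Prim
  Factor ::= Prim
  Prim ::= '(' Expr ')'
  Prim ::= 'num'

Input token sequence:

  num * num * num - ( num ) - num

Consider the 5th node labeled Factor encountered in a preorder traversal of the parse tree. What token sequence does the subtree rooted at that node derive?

num

[Expr [Term [Term [Term [Factor [Factor [Factor [Prim num]] * [Prim num]] * [Prim num]]] - [Factor [Prim ( [Expr [Term [Factor [Prim num]]]] )]]] - [Factor [Prim num]]]]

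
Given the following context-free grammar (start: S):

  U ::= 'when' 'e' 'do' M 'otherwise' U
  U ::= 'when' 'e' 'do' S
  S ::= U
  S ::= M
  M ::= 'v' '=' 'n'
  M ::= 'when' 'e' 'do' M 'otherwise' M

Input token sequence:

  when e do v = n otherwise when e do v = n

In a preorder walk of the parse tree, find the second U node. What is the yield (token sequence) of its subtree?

when e do v = n

[S [U when e do [M v = n] otherwise [U when e do [S [M v = n]]]]]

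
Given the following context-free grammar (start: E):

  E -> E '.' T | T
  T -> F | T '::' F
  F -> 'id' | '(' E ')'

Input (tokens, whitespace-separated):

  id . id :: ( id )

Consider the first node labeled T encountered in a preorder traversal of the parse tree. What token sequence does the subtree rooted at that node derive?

[E [E [T [F id]]] . [T [T [F id]] :: [F ( [E [T [F id]]] )]]]

id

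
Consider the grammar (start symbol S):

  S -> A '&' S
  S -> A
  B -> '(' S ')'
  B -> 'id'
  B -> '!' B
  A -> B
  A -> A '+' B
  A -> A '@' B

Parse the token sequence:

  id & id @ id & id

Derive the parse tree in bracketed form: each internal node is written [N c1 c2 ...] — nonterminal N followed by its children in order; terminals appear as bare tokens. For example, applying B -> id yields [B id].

S
A & S
B & S
id & S
id & A & S
id & A @ B & S
id & B @ B & S
id & id @ B & S
id & id @ id & S
id & id @ id & A
id & id @ id & B
id & id @ id & id

[S [A [B id]] & [S [A [A [B id]] @ [B id]] & [S [A [B id]]]]]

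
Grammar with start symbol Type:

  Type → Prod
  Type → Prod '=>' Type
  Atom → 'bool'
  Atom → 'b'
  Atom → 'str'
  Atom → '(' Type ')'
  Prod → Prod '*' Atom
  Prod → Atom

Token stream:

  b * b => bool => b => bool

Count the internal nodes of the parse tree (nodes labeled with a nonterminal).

14

[Type [Prod [Prod [Atom b]] * [Atom b]] => [Type [Prod [Atom bool]] => [Type [Prod [Atom b]] => [Type [Prod [Atom bool]]]]]]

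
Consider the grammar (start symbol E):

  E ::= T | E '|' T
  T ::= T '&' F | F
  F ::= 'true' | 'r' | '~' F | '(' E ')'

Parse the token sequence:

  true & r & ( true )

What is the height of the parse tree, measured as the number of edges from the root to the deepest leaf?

[E [T [T [T [F true]] & [F r]] & [F ( [E [T [F true]]] )]]]

6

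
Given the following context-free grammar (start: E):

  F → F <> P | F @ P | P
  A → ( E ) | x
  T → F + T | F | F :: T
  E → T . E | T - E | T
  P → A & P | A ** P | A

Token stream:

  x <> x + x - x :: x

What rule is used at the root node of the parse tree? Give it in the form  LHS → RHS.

[E [T [F [F [P [A x]]] <> [P [A x]]] + [T [F [P [A x]]]]] - [E [T [F [P [A x]]] :: [T [F [P [A x]]]]]]]

E → T - E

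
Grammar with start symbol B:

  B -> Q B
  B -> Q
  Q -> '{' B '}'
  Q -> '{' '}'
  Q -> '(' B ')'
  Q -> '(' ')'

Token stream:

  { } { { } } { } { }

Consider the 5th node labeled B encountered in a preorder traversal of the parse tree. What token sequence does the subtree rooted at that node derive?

[B [Q { }] [B [Q { [B [Q { }]] }] [B [Q { }] [B [Q { }]]]]]

{ }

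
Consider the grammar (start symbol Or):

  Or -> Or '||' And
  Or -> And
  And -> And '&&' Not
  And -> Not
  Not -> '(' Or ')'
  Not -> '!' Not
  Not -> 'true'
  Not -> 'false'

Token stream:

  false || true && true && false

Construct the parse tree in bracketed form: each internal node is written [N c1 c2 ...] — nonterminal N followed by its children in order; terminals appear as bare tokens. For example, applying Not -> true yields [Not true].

Or
Or || And
And || And
Not || And
false || And
false || And && Not
false || And && Not && Not
false || Not && Not && Not
false || true && Not && Not
false || true && true && Not
false || true && true && false

[Or [Or [And [Not false]]] || [And [And [And [Not true]] && [Not true]] && [Not false]]]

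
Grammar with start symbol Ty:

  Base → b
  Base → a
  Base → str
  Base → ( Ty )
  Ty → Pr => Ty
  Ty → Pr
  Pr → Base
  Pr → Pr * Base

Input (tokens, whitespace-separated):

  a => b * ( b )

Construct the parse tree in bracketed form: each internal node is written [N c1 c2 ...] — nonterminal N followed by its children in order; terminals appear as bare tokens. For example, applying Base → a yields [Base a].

[Ty [Pr [Base a]] => [Ty [Pr [Pr [Base b]] * [Base ( [Ty [Pr [Base b]]] )]]]]

Ty
Pr => Ty
Base => Ty
a => Ty
a => Pr
a => Pr * Base
a => Base * Base
a => b * Base
a => b * ( Ty )
a => b * ( Pr )
a => b * ( Base )
a => b * ( b )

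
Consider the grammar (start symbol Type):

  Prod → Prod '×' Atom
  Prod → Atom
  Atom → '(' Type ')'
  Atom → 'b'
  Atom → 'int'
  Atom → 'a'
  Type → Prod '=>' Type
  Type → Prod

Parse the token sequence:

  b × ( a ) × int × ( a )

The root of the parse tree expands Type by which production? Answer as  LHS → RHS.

[Type [Prod [Prod [Prod [Prod [Atom b]] × [Atom ( [Type [Prod [Atom a]]] )]] × [Atom int]] × [Atom ( [Type [Prod [Atom a]]] )]]]

Type → Prod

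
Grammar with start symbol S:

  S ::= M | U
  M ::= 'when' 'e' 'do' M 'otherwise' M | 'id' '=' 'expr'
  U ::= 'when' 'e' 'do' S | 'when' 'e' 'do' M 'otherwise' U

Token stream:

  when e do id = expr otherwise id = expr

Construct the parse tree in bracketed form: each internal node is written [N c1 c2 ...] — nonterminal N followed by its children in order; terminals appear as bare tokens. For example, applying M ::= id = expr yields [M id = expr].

S
M
when e do M otherwise M
when e do id = expr otherwise M
when e do id = expr otherwise id = expr

[S [M when e do [M id = expr] otherwise [M id = expr]]]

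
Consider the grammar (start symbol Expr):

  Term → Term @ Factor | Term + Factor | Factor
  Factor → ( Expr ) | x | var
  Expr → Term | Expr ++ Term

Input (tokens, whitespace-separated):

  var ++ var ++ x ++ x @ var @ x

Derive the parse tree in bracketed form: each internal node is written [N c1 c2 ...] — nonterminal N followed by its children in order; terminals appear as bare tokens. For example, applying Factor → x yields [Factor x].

Expr
Expr ++ Term
Expr ++ Term ++ Term
Expr ++ Term ++ Term ++ Term
Term ++ Term ++ Term ++ Term
Factor ++ Term ++ Term ++ Term
var ++ Term ++ Term ++ Term
var ++ Factor ++ Term ++ Term
var ++ var ++ Term ++ Term
var ++ var ++ Factor ++ Term
var ++ var ++ x ++ Term
var ++ var ++ x ++ Term @ Factor
var ++ var ++ x ++ Term @ Factor @ Factor
var ++ var ++ x ++ Factor @ Factor @ Factor
var ++ var ++ x ++ x @ Factor @ Factor
var ++ var ++ x ++ x @ var @ Factor
var ++ var ++ x ++ x @ var @ x

[Expr [Expr [Expr [Expr [Term [Factor var]]] ++ [Term [Factor var]]] ++ [Term [Factor x]]] ++ [Term [Term [Term [Factor x]] @ [Factor var]] @ [Factor x]]]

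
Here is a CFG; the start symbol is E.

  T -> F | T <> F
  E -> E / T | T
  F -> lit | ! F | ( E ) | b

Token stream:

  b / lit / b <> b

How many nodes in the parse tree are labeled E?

3

[E [E [E [T [F b]]] / [T [F lit]]] / [T [T [F b]] <> [F b]]]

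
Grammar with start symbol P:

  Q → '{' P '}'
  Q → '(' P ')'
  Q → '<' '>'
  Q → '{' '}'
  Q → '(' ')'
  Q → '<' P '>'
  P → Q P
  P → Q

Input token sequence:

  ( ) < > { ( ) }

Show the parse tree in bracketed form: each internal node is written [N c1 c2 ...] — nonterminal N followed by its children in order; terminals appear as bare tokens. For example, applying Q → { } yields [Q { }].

P
Q P
( ) P
( ) Q P
( ) < > P
( ) < > Q
( ) < > { P }
( ) < > { Q }
( ) < > { ( ) }

[P [Q ( )] [P [Q < >] [P [Q { [P [Q ( )]] }]]]]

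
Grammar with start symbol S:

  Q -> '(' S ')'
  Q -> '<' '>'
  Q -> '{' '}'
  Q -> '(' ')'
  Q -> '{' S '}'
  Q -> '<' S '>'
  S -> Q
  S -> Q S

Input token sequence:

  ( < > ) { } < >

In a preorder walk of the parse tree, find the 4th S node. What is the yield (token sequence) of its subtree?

[S [Q ( [S [Q < >]] )] [S [Q { }] [S [Q < >]]]]

< >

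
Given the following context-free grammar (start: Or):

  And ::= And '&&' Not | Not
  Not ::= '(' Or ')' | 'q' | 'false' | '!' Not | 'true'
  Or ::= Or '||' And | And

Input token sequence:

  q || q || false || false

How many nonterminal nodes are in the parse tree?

12

[Or [Or [Or [Or [And [Not q]]] || [And [Not q]]] || [And [Not false]]] || [And [Not false]]]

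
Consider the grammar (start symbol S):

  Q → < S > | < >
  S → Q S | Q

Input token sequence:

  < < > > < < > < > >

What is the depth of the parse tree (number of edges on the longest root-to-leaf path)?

[S [Q < [S [Q < >]] >] [S [Q < [S [Q < >] [S [Q < >]]] >]]]

6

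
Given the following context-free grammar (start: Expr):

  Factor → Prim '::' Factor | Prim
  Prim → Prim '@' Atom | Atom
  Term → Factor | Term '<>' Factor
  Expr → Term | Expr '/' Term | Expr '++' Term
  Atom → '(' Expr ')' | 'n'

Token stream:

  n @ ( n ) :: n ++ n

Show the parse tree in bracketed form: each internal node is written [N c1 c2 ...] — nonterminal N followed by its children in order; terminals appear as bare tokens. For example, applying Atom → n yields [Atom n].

Expr
Expr ++ Term
Term ++ Term
Factor ++ Term
Prim :: Factor ++ Term
Prim @ Atom :: Factor ++ Term
Atom @ Atom :: Factor ++ Term
n @ Atom :: Factor ++ Term
n @ ( Expr ) :: Factor ++ Term
n @ ( Term ) :: Factor ++ Term
n @ ( Factor ) :: Factor ++ Term
n @ ( Prim ) :: Factor ++ Term
n @ ( Atom ) :: Factor ++ Term
n @ ( n ) :: Factor ++ Term
n @ ( n ) :: Prim ++ Term
n @ ( n ) :: Atom ++ Term
n @ ( n ) :: n ++ Term
n @ ( n ) :: n ++ Factor
n @ ( n ) :: n ++ Prim
n @ ( n ) :: n ++ Atom
n @ ( n ) :: n ++ n

[Expr [Expr [Term [Factor [Prim [Prim [Atom n]] @ [Atom ( [Expr [Term [Factor [Prim [Atom n]]]]] )]] :: [Factor [Prim [Atom n]]]]]] ++ [Term [Factor [Prim [Atom n]]]]]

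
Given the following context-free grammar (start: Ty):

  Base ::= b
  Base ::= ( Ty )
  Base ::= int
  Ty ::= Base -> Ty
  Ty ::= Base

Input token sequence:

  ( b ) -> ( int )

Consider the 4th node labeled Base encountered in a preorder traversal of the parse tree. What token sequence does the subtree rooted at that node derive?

int

[Ty [Base ( [Ty [Base b]] )] -> [Ty [Base ( [Ty [Base int]] )]]]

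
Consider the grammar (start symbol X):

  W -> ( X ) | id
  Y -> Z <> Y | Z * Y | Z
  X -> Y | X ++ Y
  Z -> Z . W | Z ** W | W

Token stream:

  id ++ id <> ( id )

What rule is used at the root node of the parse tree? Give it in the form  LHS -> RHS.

[X [X [Y [Z [W id]]]] ++ [Y [Z [W id]] <> [Y [Z [W ( [X [Y [Z [W id]]]] )]]]]]

X -> X ++ Y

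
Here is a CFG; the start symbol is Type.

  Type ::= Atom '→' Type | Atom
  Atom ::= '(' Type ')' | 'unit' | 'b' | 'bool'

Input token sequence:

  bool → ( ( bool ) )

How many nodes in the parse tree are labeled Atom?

4

[Type [Atom bool] → [Type [Atom ( [Type [Atom ( [Type [Atom bool]] )]] )]]]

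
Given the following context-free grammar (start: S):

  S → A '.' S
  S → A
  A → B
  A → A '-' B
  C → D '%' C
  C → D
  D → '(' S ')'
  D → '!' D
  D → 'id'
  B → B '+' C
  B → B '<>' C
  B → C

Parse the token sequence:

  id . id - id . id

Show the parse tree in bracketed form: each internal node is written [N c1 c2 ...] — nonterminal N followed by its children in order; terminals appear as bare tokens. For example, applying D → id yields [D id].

[S [A [B [C [D id]]]] . [S [A [A [B [C [D id]]]] - [B [C [D id]]]] . [S [A [B [C [D id]]]]]]]

S
A . S
B . S
C . S
D . S
id . S
id . A . S
id . A - B . S
id . B - B . S
id . C - B . S
id . D - B . S
id . id - B . S
id . id - C . S
id . id - D . S
id . id - id . S
id . id - id . A
id . id - id . B
id . id - id . C
id . id - id . D
id . id - id . id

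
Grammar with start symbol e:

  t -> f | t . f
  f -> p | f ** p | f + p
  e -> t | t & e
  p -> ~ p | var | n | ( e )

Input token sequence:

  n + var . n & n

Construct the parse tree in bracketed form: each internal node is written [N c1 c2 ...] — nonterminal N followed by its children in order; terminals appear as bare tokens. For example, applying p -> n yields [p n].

e
t & e
t . f & e
f . f & e
f + p . f & e
p + p . f & e
n + p . f & e
n + var . f & e
n + var . p & e
n + var . n & e
n + var . n & t
n + var . n & f
n + var . n & p
n + var . n & n

[e [t [t [f [f [p n]] + [p var]]] . [f [p n]]] & [e [t [f [p n]]]]]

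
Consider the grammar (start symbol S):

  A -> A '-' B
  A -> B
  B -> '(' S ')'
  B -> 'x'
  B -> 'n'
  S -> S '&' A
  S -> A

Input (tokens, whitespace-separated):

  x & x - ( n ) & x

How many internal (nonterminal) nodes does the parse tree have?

14

[S [S [S [A [B x]]] & [A [A [B x]] - [B ( [S [A [B n]]] )]]] & [A [B x]]]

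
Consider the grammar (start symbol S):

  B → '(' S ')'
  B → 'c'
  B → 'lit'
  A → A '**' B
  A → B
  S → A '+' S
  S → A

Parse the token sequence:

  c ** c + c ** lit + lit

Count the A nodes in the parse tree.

5

[S [A [A [B c]] ** [B c]] + [S [A [A [B c]] ** [B lit]] + [S [A [B lit]]]]]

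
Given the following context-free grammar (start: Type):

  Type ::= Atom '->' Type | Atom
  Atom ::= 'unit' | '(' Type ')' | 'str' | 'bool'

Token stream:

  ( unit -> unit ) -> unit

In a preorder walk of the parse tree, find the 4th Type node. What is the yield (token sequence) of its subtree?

unit

[Type [Atom ( [Type [Atom unit] -> [Type [Atom unit]]] )] -> [Type [Atom unit]]]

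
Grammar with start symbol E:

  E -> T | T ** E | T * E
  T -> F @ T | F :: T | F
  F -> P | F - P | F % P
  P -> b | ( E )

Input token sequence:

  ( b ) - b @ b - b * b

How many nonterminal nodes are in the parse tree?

19

[E [T [F [F [P ( [E [T [F [P b]]]] )]] - [P b]] @ [T [F [F [P b]] - [P b]]]] * [E [T [F [P b]]]]]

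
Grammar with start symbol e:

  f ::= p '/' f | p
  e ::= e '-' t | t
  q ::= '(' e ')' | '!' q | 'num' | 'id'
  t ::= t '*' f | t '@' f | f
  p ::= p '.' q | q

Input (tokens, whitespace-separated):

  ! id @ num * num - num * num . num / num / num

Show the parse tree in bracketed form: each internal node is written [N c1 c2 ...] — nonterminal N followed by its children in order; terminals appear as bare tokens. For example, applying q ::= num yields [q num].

[e [e [t [t [t [f [p [q ! [q id]]]]] @ [f [p [q num]]]] * [f [p [q num]]]]] - [t [t [f [p [q num]]]] * [f [p [p [q num]] . [q num]] / [f [p [q num]] / [f [p [q num]]]]]]]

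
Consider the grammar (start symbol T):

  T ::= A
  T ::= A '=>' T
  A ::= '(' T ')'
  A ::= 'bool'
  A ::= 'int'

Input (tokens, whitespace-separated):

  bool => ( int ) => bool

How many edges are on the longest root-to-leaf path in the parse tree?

5

[T [A bool] => [T [A ( [T [A int]] )] => [T [A bool]]]]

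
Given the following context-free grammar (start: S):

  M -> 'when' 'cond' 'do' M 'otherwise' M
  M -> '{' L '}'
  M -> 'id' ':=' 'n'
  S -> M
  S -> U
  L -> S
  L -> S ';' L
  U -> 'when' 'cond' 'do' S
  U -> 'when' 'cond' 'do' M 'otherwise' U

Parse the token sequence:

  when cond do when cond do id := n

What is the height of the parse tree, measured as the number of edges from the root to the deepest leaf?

[S [U when cond do [S [U when cond do [S [M id := n]]]]]]

6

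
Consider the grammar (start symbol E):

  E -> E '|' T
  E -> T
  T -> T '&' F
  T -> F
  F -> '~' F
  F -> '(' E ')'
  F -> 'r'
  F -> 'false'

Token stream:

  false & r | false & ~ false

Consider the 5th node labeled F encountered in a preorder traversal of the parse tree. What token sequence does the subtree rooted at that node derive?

false

[E [E [T [T [F false]] & [F r]]] | [T [T [F false]] & [F ~ [F false]]]]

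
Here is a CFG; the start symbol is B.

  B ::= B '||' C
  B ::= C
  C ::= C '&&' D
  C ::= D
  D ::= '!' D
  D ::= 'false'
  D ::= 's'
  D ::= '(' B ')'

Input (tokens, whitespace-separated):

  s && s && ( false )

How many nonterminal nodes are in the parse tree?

10

[B [C [C [C [D s]] && [D s]] && [D ( [B [C [D false]]] )]]]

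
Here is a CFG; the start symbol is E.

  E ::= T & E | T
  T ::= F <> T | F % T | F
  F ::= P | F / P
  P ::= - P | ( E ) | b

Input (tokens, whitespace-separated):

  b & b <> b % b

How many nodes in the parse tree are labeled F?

4

[E [T [F [P b]]] & [E [T [F [P b]] <> [T [F [P b]] % [T [F [P b]]]]]]]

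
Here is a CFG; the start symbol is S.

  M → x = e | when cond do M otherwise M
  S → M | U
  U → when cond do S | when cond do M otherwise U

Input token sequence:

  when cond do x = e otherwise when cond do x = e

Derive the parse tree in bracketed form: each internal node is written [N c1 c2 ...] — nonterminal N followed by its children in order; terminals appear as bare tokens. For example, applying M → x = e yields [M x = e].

S
U
when cond do M otherwise U
when cond do x = e otherwise U
when cond do x = e otherwise when cond do S
when cond do x = e otherwise when cond do M
when cond do x = e otherwise when cond do x = e

[S [U when cond do [M x = e] otherwise [U when cond do [S [M x = e]]]]]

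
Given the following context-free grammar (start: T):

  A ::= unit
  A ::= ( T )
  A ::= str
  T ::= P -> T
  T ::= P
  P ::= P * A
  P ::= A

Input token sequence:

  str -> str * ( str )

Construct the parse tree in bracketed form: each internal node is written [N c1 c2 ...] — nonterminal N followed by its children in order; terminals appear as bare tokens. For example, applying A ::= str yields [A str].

[T [P [A str]] -> [T [P [P [A str]] * [A ( [T [P [A str]]] )]]]]

T
P -> T
A -> T
str -> T
str -> P
str -> P * A
str -> A * A
str -> str * A
str -> str * ( T )
str -> str * ( P )
str -> str * ( A )
str -> str * ( str )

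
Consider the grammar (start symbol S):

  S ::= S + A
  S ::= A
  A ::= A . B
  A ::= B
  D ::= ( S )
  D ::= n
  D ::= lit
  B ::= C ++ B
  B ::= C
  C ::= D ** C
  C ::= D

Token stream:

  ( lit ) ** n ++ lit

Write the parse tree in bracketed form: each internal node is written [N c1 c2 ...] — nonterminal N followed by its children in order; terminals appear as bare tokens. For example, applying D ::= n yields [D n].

S
A
B
C ++ B
D ** C ++ B
( S ) ** C ++ B
( A ) ** C ++ B
( B ) ** C ++ B
( C ) ** C ++ B
( D ) ** C ++ B
( lit ) ** C ++ B
( lit ) ** D ++ B
( lit ) ** n ++ B
( lit ) ** n ++ C
( lit ) ** n ++ D
( lit ) ** n ++ lit

[S [A [B [C [D ( [S [A [B [C [D lit]]]]] )] ** [C [D n]]] ++ [B [C [D lit]]]]]]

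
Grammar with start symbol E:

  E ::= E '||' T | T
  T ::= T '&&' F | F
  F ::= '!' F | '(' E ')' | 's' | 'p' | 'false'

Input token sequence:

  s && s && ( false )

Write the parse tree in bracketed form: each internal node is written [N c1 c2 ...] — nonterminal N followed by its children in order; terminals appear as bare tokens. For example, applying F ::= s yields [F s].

[E [T [T [T [F s]] && [F s]] && [F ( [E [T [F false]]] )]]]

E
T
T && F
T && F && F
F && F && F
s && F && F
s && s && F
s && s && ( E )
s && s && ( T )
s && s && ( F )
s && s && ( false )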